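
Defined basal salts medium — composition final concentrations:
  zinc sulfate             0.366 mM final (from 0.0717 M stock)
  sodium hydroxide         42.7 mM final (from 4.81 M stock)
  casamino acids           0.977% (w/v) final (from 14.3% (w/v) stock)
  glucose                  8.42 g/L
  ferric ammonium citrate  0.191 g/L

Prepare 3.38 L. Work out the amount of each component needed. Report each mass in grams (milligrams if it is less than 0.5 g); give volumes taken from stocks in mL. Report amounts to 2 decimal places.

zinc sulfate 17.25 mL; sodium hydroxide 30.01 mL; casamino acids 230.93 mL; glucose 28.46 g; ferric ammonium citrate 0.65 g

Working volume: 3.38 L.
zinc sulfate: V = C2·V2/C1 = 0.366 mM × 3380 mL ÷ 71.7 mM = 17.25 mL
sodium hydroxide: V = C2·V2/C1 = 42.7 mM × 3380 mL ÷ 4810 mM = 30.01 mL
casamino acids: V = C2·V2/C1 = 0.977% ÷ 14.3% × 3380 mL = 230.93 mL
glucose: 8.42 g/L × 3.38 L = 28.46 g
ferric ammonium citrate: 0.191 g/L × 3.38 L = 0.65 g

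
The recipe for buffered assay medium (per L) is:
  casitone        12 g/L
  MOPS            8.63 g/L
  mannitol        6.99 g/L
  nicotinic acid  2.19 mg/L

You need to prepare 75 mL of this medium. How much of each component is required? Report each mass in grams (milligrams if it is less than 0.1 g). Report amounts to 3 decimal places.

Target volume = 75 mL = 0.075 L.
casitone: 12 g/L × 0.075 L = 0.900 g
MOPS: 8.63 g/L × 0.075 L = 0.647 g
mannitol: 6.99 g/L × 0.075 L = 0.524 g
nicotinic acid: 2.19 mg/L × 0.075 L = 0.164 mg

casitone 0.900 g; MOPS 0.647 g; mannitol 0.524 g; nicotinic acid 0.164 mg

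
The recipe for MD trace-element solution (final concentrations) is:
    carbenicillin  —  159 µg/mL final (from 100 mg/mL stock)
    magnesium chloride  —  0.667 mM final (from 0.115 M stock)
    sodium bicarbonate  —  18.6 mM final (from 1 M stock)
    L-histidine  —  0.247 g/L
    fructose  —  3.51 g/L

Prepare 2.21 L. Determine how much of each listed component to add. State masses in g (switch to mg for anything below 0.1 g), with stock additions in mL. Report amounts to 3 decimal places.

Scale factor relative to 1 L: 2.21.
carbenicillin: V = C2·V2/C1 = 159 µg/mL × 2210 mL ÷ 100000 µg/mL = 3.514 mL
magnesium chloride: dilute stock: 0.667 mM × 2210 mL ÷ 115 mM = 12.818 mL
sodium bicarbonate: V = C2·V2/C1 = 18.6 mM × 2210 mL ÷ 1000 mM = 41.106 mL
L-histidine: 0.247 g/L × 2.21 L = 0.546 g
fructose: 3.51 g/L × 2.21 L = 7.757 g

carbenicillin 3.514 mL; magnesium chloride 12.818 mL; sodium bicarbonate 41.106 mL; L-histidine 0.546 g; fructose 7.757 g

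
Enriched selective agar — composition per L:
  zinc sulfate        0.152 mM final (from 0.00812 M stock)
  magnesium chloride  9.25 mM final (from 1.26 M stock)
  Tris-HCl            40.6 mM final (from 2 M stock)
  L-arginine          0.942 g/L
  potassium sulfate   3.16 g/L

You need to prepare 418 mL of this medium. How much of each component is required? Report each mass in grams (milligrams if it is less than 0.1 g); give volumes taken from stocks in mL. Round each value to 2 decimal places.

zinc sulfate 7.82 mL; magnesium chloride 3.07 mL; Tris-HCl 8.49 mL; L-arginine 0.39 g; potassium sulfate 1.32 g

Working volume: 418 mL = 0.418 L.
zinc sulfate: V = C2·V2/C1 = 0.152 mM × 418 mL ÷ 8.12 mM = 7.82 mL
magnesium chloride: V = C2·V2/C1 = 9.25 mM × 418 mL ÷ 1260 mM = 3.07 mL
Tris-HCl: dilute stock: 40.6 mM × 418 mL ÷ 2000 mM = 8.49 mL
L-arginine: 0.942 g/L × 0.418 L = 0.39 g
potassium sulfate: 3.16 g/L × 0.418 L = 1.32 g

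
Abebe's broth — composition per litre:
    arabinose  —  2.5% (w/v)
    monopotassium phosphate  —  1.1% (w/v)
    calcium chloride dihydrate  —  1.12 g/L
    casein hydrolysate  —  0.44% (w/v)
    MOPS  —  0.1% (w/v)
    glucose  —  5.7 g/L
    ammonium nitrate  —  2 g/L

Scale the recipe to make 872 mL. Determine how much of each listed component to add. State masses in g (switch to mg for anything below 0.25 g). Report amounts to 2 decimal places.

Working volume: 872 mL = 0.872 L.
arabinose: 2.5% w/v = 25 g/L → 25 × 0.872 L = 21.80 g
monopotassium phosphate: 1.1% w/v = 11 g/L → 11 × 0.872 L = 9.59 g
calcium chloride dihydrate: 1.12 g/L × 0.872 L = 0.98 g
casein hydrolysate: 0.44% w/v = 4.4 g/L → 4.4 × 0.872 L = 3.84 g
MOPS: 0.1% w/v = 1 g/L → 1 × 0.872 L = 0.87 g
glucose: 5.7 g/L × 0.872 L = 4.97 g
ammonium nitrate: 2 g/L × 0.872 L = 1.74 g

arabinose 21.80 g; monopotassium phosphate 9.59 g; calcium chloride dihydrate 0.98 g; casein hydrolysate 3.84 g; MOPS 0.87 g; glucose 4.97 g; ammonium nitrate 1.74 g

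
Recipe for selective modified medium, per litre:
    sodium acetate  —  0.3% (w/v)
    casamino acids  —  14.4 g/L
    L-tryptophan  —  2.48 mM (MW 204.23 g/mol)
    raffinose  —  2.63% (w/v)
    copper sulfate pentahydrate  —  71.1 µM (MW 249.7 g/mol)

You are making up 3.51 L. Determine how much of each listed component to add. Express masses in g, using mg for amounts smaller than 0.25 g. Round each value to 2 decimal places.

sodium acetate 10.53 g; casamino acids 50.54 g; L-tryptophan 1.78 g; raffinose 92.31 g; copper sulfate pentahydrate 62.32 mg

Scale factor relative to 1 L: 3.51.
sodium acetate: 0.3 g per 100 mL × 3510 mL ÷ 100 = 10.53 g
casamino acids: 14.4 g/L × 3.51 L = 50.54 g
L-tryptophan: 2.48 mmol/L × 204.23 g/mol × 3.51 L ÷ 1000 = 1.78 g
raffinose: 2.63 g per 100 mL × 3510 mL ÷ 100 = 92.31 g
copper sulfate pentahydrate: 71.1 µmol/L × 249.7 g/mol × 3.51 L ÷ 1000 = 62.32 mg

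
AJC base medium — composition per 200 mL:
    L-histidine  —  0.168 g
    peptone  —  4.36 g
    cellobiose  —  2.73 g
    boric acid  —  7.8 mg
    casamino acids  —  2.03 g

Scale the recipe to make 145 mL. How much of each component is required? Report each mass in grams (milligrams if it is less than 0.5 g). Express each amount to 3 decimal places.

L-histidine 121.800 mg; peptone 3.161 g; cellobiose 1.979 g; boric acid 5.655 mg; casamino acids 1.472 g

Scale factor = 145 mL / 200 mL = 0.725.
L-histidine: 0.168 g × (145 mL / 200 mL) = 0.1218 g = 121.800 mg
peptone: 4.36 g × (145 mL / 200 mL) = 3.161 g
cellobiose: 2.73 g × (145 mL / 200 mL) = 1.979 g
boric acid: 7.8 mg × (145 mL / 200 mL) = 5.655 mg
casamino acids: 2.03 g × (145 mL / 200 mL) = 1.472 g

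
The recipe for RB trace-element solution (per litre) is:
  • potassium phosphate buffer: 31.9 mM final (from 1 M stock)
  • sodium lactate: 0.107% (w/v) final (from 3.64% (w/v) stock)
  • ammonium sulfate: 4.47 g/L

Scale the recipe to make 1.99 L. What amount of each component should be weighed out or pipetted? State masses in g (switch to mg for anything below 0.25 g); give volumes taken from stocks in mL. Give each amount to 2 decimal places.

potassium phosphate buffer 63.48 mL; sodium lactate 58.50 mL; ammonium sulfate 8.90 g

Scale factor relative to 1 L: 1.99.
potassium phosphate buffer: C1V1 = C2V2 → 31.9 mM × 1990 mL ÷ 1000 mM = 63.48 mL
sodium lactate: V = C2·V2/C1 = 0.107% ÷ 3.64% × 1990 mL = 58.50 mL
ammonium sulfate: 4.47 g/L × 1.99 L = 8.90 g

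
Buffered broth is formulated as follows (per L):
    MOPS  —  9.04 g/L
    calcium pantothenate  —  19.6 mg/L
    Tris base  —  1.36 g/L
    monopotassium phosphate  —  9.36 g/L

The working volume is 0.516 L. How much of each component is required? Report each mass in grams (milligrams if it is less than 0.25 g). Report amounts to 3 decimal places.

Working volume: 0.516 L.
MOPS: 9.04 g/L × 0.516 L = 4.665 g
calcium pantothenate: 19.6 mg/L × 0.516 L = 10.114 mg
Tris base: 1.36 g/L × 0.516 L = 0.702 g
monopotassium phosphate: 9.36 g/L × 0.516 L = 4.830 g

MOPS 4.665 g; calcium pantothenate 10.114 mg; Tris base 0.702 g; monopotassium phosphate 4.830 g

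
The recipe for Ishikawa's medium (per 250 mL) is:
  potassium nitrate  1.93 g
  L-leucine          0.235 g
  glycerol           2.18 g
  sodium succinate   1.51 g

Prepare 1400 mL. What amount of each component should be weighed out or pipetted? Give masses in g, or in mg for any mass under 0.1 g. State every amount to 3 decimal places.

potassium nitrate 10.808 g; L-leucine 1.316 g; glycerol 12.208 g; sodium succinate 8.456 g

Scale factor = 1400 mL / 250 mL = 5.6.
potassium nitrate: 1.93 g × (1400 mL / 250 mL) = 10.808 g
L-leucine: 0.235 g × (1400 mL / 250 mL) = 1.316 g
glycerol: 2.18 g × (1400 mL / 250 mL) = 12.208 g
sodium succinate: 1.51 g × (1400 mL / 250 mL) = 8.456 g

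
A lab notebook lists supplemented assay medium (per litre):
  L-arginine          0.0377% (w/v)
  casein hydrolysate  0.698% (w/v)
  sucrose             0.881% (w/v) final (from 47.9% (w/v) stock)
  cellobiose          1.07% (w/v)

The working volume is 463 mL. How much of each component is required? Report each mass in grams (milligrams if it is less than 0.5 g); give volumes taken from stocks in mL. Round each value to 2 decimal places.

L-arginine 174.55 mg; casein hydrolysate 3.23 g; sucrose 8.52 mL; cellobiose 4.95 g

Scale factor relative to 1 L: 0.463.
L-arginine: 0.0377 g per 100 mL × 463 mL ÷ 100 = 0.174551 g = 174.55 mg
casein hydrolysate: 0.698 g per 100 mL × 463 mL ÷ 100 = 3.23 g
sucrose: C1V1 = C2V2 → 0.881% ÷ 47.9% × 463 mL = 8.52 mL
cellobiose: 1.07 g per 100 mL × 463 mL ÷ 100 = 4.95 g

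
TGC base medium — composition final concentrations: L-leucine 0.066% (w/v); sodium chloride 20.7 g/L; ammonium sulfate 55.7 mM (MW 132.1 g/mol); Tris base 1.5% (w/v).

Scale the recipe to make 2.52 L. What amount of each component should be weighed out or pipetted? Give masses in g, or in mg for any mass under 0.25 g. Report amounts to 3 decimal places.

L-leucine 1.663 g; sodium chloride 52.164 g; ammonium sulfate 18.542 g; Tris base 37.800 g

Scale factor relative to 1 L: 2.52.
L-leucine: 0.066% w/v = 0.66 g/L → 0.66 × 2.52 L = 1.663 g
sodium chloride: 20.7 g/L × 2.52 L = 52.164 g
ammonium sulfate: 55.7 mmol/L × 132.1 g/mol × 2.52 L ÷ 1000 = 18.542 g
Tris base: 1.5 g per 100 mL × 2520 mL ÷ 100 = 37.800 g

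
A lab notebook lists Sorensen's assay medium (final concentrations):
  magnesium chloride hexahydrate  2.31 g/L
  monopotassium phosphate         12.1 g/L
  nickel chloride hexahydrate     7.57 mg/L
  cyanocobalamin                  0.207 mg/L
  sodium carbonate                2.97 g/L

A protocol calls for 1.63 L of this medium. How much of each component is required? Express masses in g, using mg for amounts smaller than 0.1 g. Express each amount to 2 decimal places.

magnesium chloride hexahydrate 3.77 g; monopotassium phosphate 19.72 g; nickel chloride hexahydrate 12.34 mg; cyanocobalamin 0.34 mg; sodium carbonate 4.84 g

Working volume: 1.63 L.
magnesium chloride hexahydrate: 2.31 g/L × 1.63 L = 3.77 g
monopotassium phosphate: 12.1 g/L × 1.63 L = 19.72 g
nickel chloride hexahydrate: 7.57 mg/L × 1.63 L = 12.34 mg
cyanocobalamin: 0.207 mg/L × 1.63 L = 0.34 mg
sodium carbonate: 2.97 g/L × 1.63 L = 4.84 g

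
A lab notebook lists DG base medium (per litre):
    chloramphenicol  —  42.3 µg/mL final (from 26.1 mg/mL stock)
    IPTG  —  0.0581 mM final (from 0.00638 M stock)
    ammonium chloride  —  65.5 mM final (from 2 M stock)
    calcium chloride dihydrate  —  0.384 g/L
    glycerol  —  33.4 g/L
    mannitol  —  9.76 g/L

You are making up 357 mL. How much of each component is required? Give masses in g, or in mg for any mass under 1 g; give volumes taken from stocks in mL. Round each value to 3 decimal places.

chloramphenicol 0.579 mL; IPTG 3.251 mL; ammonium chloride 11.692 mL; calcium chloride dihydrate 137.088 mg; glycerol 11.924 g; mannitol 3.484 g

Scale factor relative to 1 L: 0.357.
chloramphenicol: V = C2·V2/C1 = 42.3 µg/mL × 357 mL ÷ 26100 µg/mL = 0.579 mL
IPTG: dilute stock: 0.0581 mM × 357 mL ÷ 6.38 mM = 3.251 mL
ammonium chloride: dilute stock: 65.5 mM × 357 mL ÷ 2000 mM = 11.692 mL
calcium chloride dihydrate: 0.384 g/L × 0.357 L = 0.137088 g = 137.088 mg
glycerol: 33.4 g/L × 0.357 L = 11.924 g
mannitol: 9.76 g/L × 0.357 L = 3.484 g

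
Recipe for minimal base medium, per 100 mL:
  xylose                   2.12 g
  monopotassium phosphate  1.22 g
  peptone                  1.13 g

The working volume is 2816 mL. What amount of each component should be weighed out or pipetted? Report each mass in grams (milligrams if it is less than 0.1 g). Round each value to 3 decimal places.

Ratio of target to recipe volume: 2816 / 100 = 28.16.
xylose: 2.12 g × (2816 mL / 100 mL) = 59.699 g
monopotassium phosphate: 1.22 g × (2816 mL / 100 mL) = 34.355 g
peptone: 1.13 g × (2816 mL / 100 mL) = 31.821 g

xylose 59.699 g; monopotassium phosphate 34.355 g; peptone 31.821 g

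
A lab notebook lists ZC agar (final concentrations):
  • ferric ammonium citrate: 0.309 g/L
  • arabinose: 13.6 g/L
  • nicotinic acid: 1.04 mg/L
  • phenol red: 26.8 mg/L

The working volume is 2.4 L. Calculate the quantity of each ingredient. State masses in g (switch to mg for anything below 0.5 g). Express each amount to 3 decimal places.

ferric ammonium citrate 0.742 g; arabinose 32.640 g; nicotinic acid 2.496 mg; phenol red 64.320 mg

Scale factor relative to 1 L: 2.4.
ferric ammonium citrate: 0.309 g/L × 2.4 L = 0.742 g
arabinose: 13.6 g/L × 2.4 L = 32.640 g
nicotinic acid: 1.04 mg/L × 2.4 L = 2.496 mg
phenol red: 26.8 mg/L × 2.4 L = 64.320 mg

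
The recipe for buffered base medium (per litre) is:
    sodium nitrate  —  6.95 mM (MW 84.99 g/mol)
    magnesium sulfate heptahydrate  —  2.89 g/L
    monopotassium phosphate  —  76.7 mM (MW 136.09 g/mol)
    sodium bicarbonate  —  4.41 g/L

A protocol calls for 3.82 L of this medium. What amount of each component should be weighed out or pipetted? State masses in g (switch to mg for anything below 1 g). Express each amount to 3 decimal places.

sodium nitrate 2.256 g; magnesium sulfate heptahydrate 11.040 g; monopotassium phosphate 39.874 g; sodium bicarbonate 16.846 g

Working volume: 3.82 L.
sodium nitrate: 6.95 mmol/L × 84.99 g/mol × 3.82 L ÷ 1000 = 2.256 g
magnesium sulfate heptahydrate: 2.89 g/L × 3.82 L = 11.040 g
monopotassium phosphate: 76.7 mmol/L × 136.09 g/mol × 3.82 L ÷ 1000 = 39.874 g
sodium bicarbonate: 4.41 g/L × 3.82 L = 16.846 g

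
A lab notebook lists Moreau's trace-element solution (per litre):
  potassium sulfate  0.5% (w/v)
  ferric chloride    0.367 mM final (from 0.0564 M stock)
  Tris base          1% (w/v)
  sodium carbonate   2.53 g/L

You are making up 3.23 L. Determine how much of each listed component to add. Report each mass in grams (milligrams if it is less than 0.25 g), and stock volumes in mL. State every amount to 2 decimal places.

Scale factor relative to 1 L: 3.23.
potassium sulfate: 0.5% w/v = 5 g/L → 5 × 3.23 L = 16.15 g
ferric chloride: C1V1 = C2V2 → 0.367 mM × 3230 mL ÷ 56.4 mM = 21.02 mL
Tris base: 1% w/v = 10 g/L → 10 × 3.23 L = 32.30 g
sodium carbonate: 2.53 g/L × 3.23 L = 8.17 g

potassium sulfate 16.15 g; ferric chloride 21.02 mL; Tris base 32.30 g; sodium carbonate 8.17 g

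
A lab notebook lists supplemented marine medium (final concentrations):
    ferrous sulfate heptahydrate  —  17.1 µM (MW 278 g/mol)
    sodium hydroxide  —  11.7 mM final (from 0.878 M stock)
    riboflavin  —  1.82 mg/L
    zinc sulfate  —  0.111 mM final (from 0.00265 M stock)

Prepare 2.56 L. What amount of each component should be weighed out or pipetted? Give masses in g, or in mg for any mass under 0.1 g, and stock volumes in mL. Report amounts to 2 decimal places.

ferrous sulfate heptahydrate 12.17 mg; sodium hydroxide 34.11 mL; riboflavin 4.66 mg; zinc sulfate 107.23 mL

Working volume: 2.56 L.
ferrous sulfate heptahydrate: 17.1 µmol/L × 278 g/mol × 2.56 L ÷ 1000 = 12.17 mg
sodium hydroxide: V = C2·V2/C1 = 11.7 mM × 2560 mL ÷ 878 mM = 34.11 mL
riboflavin: 1.82 mg/L × 2.56 L = 4.66 mg
zinc sulfate: V = C2·V2/C1 = 0.111 mM × 2560 mL ÷ 2.65 mM = 107.23 mL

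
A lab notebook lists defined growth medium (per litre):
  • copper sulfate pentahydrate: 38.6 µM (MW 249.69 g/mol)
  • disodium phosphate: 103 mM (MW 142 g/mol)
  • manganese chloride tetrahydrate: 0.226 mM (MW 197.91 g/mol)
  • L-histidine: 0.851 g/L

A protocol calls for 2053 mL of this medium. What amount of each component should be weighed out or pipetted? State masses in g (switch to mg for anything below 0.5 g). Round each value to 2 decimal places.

copper sulfate pentahydrate 19.79 mg; disodium phosphate 30.03 g; manganese chloride tetrahydrate 91.83 mg; L-histidine 1.75 g

Working volume: 2053 mL = 2.053 L.
copper sulfate pentahydrate: 38.6 µmol/L × 249.69 g/mol × 2.053 L ÷ 1000 = 19.79 mg
disodium phosphate: 103 mmol/L × 142 g/mol × 2.053 L ÷ 1000 = 30.03 g
manganese chloride tetrahydrate: 0.226 mmol/L × 197.91 mg/mmol × 2.053 L = 91.83 mg
L-histidine: 0.851 g/L × 2.053 L = 1.75 g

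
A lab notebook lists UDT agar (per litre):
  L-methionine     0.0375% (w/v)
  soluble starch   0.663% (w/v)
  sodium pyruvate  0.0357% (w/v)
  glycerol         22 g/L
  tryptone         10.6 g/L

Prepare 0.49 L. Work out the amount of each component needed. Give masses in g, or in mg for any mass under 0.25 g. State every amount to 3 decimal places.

L-methionine 183.750 mg; soluble starch 3.249 g; sodium pyruvate 174.930 mg; glycerol 10.780 g; tryptone 5.194 g

Scale factor relative to 1 L: 0.49.
L-methionine: 0.0375 g per 100 mL × 490 mL ÷ 100 = 0.18375 g = 183.750 mg
soluble starch: 0.663 g per 100 mL × 490 mL ÷ 100 = 3.249 g
sodium pyruvate: 0.0357% w/v = 0.357 g/L → 0.357 × 0.49 L = 0.17493 g = 174.930 mg
glycerol: 22 g/L × 0.49 L = 10.780 g
tryptone: 10.6 g/L × 0.49 L = 5.194 g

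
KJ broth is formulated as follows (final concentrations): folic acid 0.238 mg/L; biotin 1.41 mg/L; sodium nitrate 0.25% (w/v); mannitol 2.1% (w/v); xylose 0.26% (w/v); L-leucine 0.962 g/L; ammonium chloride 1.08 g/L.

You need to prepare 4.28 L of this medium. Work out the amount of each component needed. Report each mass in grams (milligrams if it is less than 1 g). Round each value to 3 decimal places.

folic acid 1.019 mg; biotin 6.035 mg; sodium nitrate 10.700 g; mannitol 89.880 g; xylose 11.128 g; L-leucine 4.117 g; ammonium chloride 4.622 g

Working volume: 4.28 L.
folic acid: 0.238 mg/L × 4.28 L = 1.019 mg
biotin: 1.41 mg/L × 4.28 L = 6.035 mg
sodium nitrate: 0.25 g per 100 mL × 4280 mL ÷ 100 = 10.700 g
mannitol: 2.1% w/v = 21 g/L → 21 × 4.28 L = 89.880 g
xylose: 0.26% w/v = 2.6 g/L → 2.6 × 4.28 L = 11.128 g
L-leucine: 0.962 g/L × 4.28 L = 4.117 g
ammonium chloride: 1.08 g/L × 4.28 L = 4.622 g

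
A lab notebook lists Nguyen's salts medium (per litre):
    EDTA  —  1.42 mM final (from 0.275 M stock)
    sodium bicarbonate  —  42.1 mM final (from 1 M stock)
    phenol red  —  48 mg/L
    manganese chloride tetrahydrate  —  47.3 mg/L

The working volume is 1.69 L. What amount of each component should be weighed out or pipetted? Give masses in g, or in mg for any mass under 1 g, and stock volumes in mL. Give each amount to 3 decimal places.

Scale factor relative to 1 L: 1.69.
EDTA: dilute stock: 1.42 mM × 1690 mL ÷ 275 mM = 8.727 mL
sodium bicarbonate: V = C2·V2/C1 = 42.1 mM × 1690 mL ÷ 1000 mM = 71.149 mL
phenol red: 48 mg/L × 1.69 L = 81.120 mg
manganese chloride tetrahydrate: 47.3 mg/L × 1.69 L = 79.937 mg

EDTA 8.727 mL; sodium bicarbonate 71.149 mL; phenol red 81.120 mg; manganese chloride tetrahydrate 79.937 mg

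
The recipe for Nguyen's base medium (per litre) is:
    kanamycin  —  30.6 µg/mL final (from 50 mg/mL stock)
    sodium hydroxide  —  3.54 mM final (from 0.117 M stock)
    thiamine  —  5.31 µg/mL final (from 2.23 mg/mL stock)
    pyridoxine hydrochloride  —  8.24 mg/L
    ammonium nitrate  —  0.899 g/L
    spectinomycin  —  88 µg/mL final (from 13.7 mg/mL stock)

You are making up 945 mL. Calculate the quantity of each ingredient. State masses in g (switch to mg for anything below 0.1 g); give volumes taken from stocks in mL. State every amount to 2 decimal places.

Working volume: 945 mL = 0.945 L.
kanamycin: C1V1 = C2V2 → 30.6 µg/mL × 945 mL ÷ 50000 µg/mL = 0.58 mL
sodium hydroxide: C1V1 = C2V2 → 3.54 mM × 945 mL ÷ 117 mM = 28.59 mL
thiamine: C1V1 = C2V2 → 5.31 µg/mL × 945 mL ÷ 2230 µg/mL = 2.25 mL
pyridoxine hydrochloride: 8.24 mg/L × 0.945 L = 7.79 mg
ammonium nitrate: 0.899 g/L × 0.945 L = 0.85 g
spectinomycin: C1V1 = C2V2 → 88 µg/mL × 945 mL ÷ 13700 µg/mL = 6.07 mL

kanamycin 0.58 mL; sodium hydroxide 28.59 mL; thiamine 2.25 mL; pyridoxine hydrochloride 7.79 mg; ammonium nitrate 0.85 g; spectinomycin 6.07 mL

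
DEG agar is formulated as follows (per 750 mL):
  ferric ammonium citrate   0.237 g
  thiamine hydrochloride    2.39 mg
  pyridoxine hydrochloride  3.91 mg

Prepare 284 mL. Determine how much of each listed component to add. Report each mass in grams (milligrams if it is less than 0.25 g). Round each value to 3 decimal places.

Ratio of target to recipe volume: 284 / 750 = 0.378667.
ferric ammonium citrate: 0.237 g × (284 mL / 750 mL) = 0.089744 g = 89.744 mg
thiamine hydrochloride: 2.39 mg × (284 mL / 750 mL) = 0.905 mg
pyridoxine hydrochloride: 3.91 mg × (284 mL / 750 mL) = 1.481 mg

ferric ammonium citrate 89.744 mg; thiamine hydrochloride 0.905 mg; pyridoxine hydrochloride 1.481 mg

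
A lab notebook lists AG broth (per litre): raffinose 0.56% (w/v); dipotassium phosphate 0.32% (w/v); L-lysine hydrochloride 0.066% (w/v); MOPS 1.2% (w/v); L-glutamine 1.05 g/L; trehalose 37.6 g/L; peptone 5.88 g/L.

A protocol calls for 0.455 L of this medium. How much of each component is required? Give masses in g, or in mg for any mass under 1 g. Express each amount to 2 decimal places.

Working volume: 0.455 L.
raffinose: 0.56 g per 100 mL × 455 mL ÷ 100 = 2.55 g
dipotassium phosphate: 0.32 g per 100 mL × 455 mL ÷ 100 = 1.46 g
L-lysine hydrochloride: 0.066% w/v = 0.66 g/L → 0.66 × 0.455 L = 0.3003 g = 300.30 mg
MOPS: 1.2% w/v = 12 g/L → 12 × 0.455 L = 5.46 g
L-glutamine: 1.05 g/L × 0.455 L = 0.47775 g = 477.75 mg
trehalose: 37.6 g/L × 0.455 L = 17.11 g
peptone: 5.88 g/L × 0.455 L = 2.68 g

raffinose 2.55 g; dipotassium phosphate 1.46 g; L-lysine hydrochloride 300.30 mg; MOPS 5.46 g; L-glutamine 477.75 mg; trehalose 17.11 g; peptone 2.68 g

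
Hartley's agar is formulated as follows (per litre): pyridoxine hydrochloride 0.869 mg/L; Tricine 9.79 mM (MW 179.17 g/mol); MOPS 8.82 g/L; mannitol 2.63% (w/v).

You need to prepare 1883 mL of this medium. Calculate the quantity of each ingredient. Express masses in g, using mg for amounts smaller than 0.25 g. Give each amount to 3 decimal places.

Scale factor relative to 1 L: 1.883.
pyridoxine hydrochloride: 0.869 mg/L × 1.883 L = 1.636 mg
Tricine: 9.79 mmol/L × 179.17 g/mol × 1.883 L ÷ 1000 = 3.303 g
MOPS: 8.82 g/L × 1.883 L = 16.608 g
mannitol: 2.63% w/v = 26.3 g/L → 26.3 × 1.883 L = 49.523 g

pyridoxine hydrochloride 1.636 mg; Tricine 3.303 g; MOPS 16.608 g; mannitol 49.523 g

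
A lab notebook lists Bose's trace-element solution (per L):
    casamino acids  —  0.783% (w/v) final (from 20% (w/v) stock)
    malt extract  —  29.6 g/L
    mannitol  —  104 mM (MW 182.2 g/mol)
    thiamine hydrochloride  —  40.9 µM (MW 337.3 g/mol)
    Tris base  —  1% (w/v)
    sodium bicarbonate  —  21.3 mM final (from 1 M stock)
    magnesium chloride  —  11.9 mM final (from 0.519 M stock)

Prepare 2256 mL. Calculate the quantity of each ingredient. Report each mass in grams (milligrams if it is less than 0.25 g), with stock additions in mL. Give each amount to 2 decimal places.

casamino acids 88.32 mL; malt extract 66.78 g; mannitol 42.75 g; thiamine hydrochloride 31.12 mg; Tris base 22.56 g; sodium bicarbonate 48.05 mL; magnesium chloride 51.73 mL

Working volume: 2256 mL = 2.256 L.
casamino acids: V = C2·V2/C1 = 0.783% ÷ 20% × 2256 mL = 88.32 mL
malt extract: 29.6 g/L × 2.256 L = 66.78 g
mannitol: 104 mmol/L × 182.2 g/mol × 2.256 L ÷ 1000 = 42.75 g
thiamine hydrochloride: 40.9 µmol/L × 337.3 g/mol × 2.256 L ÷ 1000 = 31.12 mg
Tris base: 1% w/v = 10 g/L → 10 × 2.256 L = 22.56 g
sodium bicarbonate: C1V1 = C2V2 → 21.3 mM × 2256 mL ÷ 1000 mM = 48.05 mL
magnesium chloride: C1V1 = C2V2 → 11.9 mM × 2256 mL ÷ 519 mM = 51.73 mL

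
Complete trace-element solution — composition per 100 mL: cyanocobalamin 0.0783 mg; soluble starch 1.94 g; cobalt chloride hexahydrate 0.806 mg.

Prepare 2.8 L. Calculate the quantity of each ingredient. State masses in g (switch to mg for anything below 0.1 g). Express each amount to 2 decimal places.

Ratio of target to recipe volume: 2800 / 100 = 28.
cyanocobalamin: 0.0783 mg × (2800 mL / 100 mL) = 2.19 mg
soluble starch: 1.94 g × (2800 mL / 100 mL) = 54.32 g
cobalt chloride hexahydrate: 0.806 mg × (2800 mL / 100 mL) = 22.57 mg

cyanocobalamin 2.19 mg; soluble starch 54.32 g; cobalt chloride hexahydrate 22.57 mg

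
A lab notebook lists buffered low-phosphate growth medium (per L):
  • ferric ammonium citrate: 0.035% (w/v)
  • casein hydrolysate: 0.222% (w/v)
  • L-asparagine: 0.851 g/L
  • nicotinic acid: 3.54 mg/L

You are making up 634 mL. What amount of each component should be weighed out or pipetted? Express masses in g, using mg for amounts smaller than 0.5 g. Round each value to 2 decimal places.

Scale factor relative to 1 L: 0.634.
ferric ammonium citrate: 0.035% w/v = 0.35 g/L → 0.35 × 0.634 L = 0.2219 g = 221.90 mg
casein hydrolysate: 0.222 g per 100 mL × 634 mL ÷ 100 = 1.41 g
L-asparagine: 0.851 g/L × 0.634 L = 0.54 g
nicotinic acid: 3.54 mg/L × 0.634 L = 2.24 mg

ferric ammonium citrate 221.90 mg; casein hydrolysate 1.41 g; L-asparagine 0.54 g; nicotinic acid 2.24 mg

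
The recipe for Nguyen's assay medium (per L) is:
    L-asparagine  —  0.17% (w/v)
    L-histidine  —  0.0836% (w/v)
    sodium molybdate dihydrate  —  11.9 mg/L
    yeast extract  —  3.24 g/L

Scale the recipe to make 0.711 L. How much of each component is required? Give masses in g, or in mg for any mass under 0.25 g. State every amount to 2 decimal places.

Scale factor relative to 1 L: 0.711.
L-asparagine: 0.17% w/v = 1.7 g/L → 1.7 × 0.711 L = 1.21 g
L-histidine: 0.0836% w/v = 0.836 g/L → 0.836 × 0.711 L = 0.59 g
sodium molybdate dihydrate: 11.9 mg/L × 0.711 L = 8.46 mg
yeast extract: 3.24 g/L × 0.711 L = 2.30 g

L-asparagine 1.21 g; L-histidine 0.59 g; sodium molybdate dihydrate 8.46 mg; yeast extract 2.30 g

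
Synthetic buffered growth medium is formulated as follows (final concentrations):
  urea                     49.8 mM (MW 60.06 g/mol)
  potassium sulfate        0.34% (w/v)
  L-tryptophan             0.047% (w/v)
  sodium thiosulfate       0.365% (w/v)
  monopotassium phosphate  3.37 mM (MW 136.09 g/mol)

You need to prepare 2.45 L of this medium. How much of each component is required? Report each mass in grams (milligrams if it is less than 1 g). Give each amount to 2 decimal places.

Scale factor relative to 1 L: 2.45.
urea: 49.8 mmol/L × 60.06 g/mol × 2.45 L ÷ 1000 = 7.33 g
potassium sulfate: 0.34% w/v = 3.4 g/L → 3.4 × 2.45 L = 8.33 g
L-tryptophan: 0.047% w/v = 0.47 g/L → 0.47 × 2.45 L = 1.15 g
sodium thiosulfate: 0.365% w/v = 3.65 g/L → 3.65 × 2.45 L = 8.94 g
monopotassium phosphate: 3.37 mmol/L × 136.09 g/mol × 2.45 L ÷ 1000 = 1.12 g

urea 7.33 g; potassium sulfate 8.33 g; L-tryptophan 1.15 g; sodium thiosulfate 8.94 g; monopotassium phosphate 1.12 g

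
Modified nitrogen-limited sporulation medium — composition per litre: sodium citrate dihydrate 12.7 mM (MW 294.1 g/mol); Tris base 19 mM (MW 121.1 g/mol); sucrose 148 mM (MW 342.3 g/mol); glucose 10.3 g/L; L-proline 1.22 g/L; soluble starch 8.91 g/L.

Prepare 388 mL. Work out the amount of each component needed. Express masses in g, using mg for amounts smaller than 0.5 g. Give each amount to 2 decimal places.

Target volume = 388 mL = 0.388 L.
sodium citrate dihydrate: 12.7 mmol/L × 294.1 g/mol × 0.388 L ÷ 1000 = 1.45 g
Tris base: 19 mmol/L × 121.1 g/mol × 0.388 L ÷ 1000 = 0.89 g
sucrose: 148 mmol/L × 342.3 g/mol × 0.388 L ÷ 1000 = 19.66 g
glucose: 10.3 g/L × 0.388 L = 4.00 g
L-proline: 1.22 g/L × 0.388 L = 0.47336 g = 473.36 mg
soluble starch: 8.91 g/L × 0.388 L = 3.46 g

sodium citrate dihydrate 1.45 g; Tris base 0.89 g; sucrose 19.66 g; glucose 4.00 g; L-proline 473.36 mg; soluble starch 3.46 g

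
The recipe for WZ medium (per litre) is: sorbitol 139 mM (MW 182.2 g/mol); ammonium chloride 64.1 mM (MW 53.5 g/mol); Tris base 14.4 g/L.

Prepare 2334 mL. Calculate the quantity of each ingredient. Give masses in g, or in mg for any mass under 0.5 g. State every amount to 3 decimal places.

Scale factor relative to 1 L: 2.334.
sorbitol: 139 mmol/L × 182.2 g/mol × 2.334 L ÷ 1000 = 59.110 g
ammonium chloride: 64.1 mmol/L × 53.5 g/mol × 2.334 L ÷ 1000 = 8.004 g
Tris base: 14.4 g/L × 2.334 L = 33.610 g

sorbitol 59.110 g; ammonium chloride 8.004 g; Tris base 33.610 g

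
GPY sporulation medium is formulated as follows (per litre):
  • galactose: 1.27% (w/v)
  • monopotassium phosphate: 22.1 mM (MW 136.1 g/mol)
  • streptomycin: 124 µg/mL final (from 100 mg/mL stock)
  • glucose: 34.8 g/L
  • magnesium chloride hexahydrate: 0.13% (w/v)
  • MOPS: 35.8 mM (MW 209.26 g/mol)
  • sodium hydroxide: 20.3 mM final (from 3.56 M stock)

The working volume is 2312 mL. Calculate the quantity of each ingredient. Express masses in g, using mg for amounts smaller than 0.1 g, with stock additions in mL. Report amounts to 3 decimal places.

galactose 29.362 g; monopotassium phosphate 6.954 g; streptomycin 2.867 mL; glucose 80.458 g; magnesium chloride hexahydrate 3.006 g; MOPS 17.320 g; sodium hydroxide 13.184 mL

Scale factor relative to 1 L: 2.312.
galactose: 1.27 g per 100 mL × 2312 mL ÷ 100 = 29.362 g
monopotassium phosphate: 22.1 mmol/L × 136.1 g/mol × 2.312 L ÷ 1000 = 6.954 g
streptomycin: V = C2·V2/C1 = 124 µg/mL × 2312 mL ÷ 100000 µg/mL = 2.867 mL
glucose: 34.8 g/L × 2.312 L = 80.458 g
magnesium chloride hexahydrate: 0.13 g per 100 mL × 2312 mL ÷ 100 = 3.006 g
MOPS: 35.8 mmol/L × 209.26 g/mol × 2.312 L ÷ 1000 = 17.320 g
sodium hydroxide: dilute stock: 20.3 mM × 2312 mL ÷ 3560 mM = 13.184 mL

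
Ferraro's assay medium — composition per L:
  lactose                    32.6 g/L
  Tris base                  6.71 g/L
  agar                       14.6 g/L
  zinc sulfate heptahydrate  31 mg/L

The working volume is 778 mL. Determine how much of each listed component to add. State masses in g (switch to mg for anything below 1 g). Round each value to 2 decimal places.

lactose 25.36 g; Tris base 5.22 g; agar 11.36 g; zinc sulfate heptahydrate 24.12 mg

Working volume: 778 mL = 0.778 L.
lactose: 32.6 g/L × 0.778 L = 25.36 g
Tris base: 6.71 g/L × 0.778 L = 5.22 g
agar: 14.6 g/L × 0.778 L = 11.36 g
zinc sulfate heptahydrate: 31 mg/L × 0.778 L = 24.12 mg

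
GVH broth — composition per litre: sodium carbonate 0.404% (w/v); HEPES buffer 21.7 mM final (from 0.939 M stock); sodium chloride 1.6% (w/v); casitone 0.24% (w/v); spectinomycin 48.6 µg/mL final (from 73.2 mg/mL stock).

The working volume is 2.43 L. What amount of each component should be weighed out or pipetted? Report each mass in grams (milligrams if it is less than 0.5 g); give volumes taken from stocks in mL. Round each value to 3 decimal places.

Working volume: 2.43 L.
sodium carbonate: 0.404% w/v = 4.04 g/L → 4.04 × 2.43 L = 9.817 g
HEPES buffer: dilute stock: 21.7 mM × 2430 mL ÷ 939 mM = 56.157 mL
sodium chloride: 1.6 g per 100 mL × 2430 mL ÷ 100 = 38.880 g
casitone: 0.24% w/v = 2.4 g/L → 2.4 × 2.43 L = 5.832 g
spectinomycin: V = C2·V2/C1 = 48.6 µg/mL × 2430 mL ÷ 73200 µg/mL = 1.613 mL

sodium carbonate 9.817 g; HEPES buffer 56.157 mL; sodium chloride 38.880 g; casitone 5.832 g; spectinomycin 1.613 mL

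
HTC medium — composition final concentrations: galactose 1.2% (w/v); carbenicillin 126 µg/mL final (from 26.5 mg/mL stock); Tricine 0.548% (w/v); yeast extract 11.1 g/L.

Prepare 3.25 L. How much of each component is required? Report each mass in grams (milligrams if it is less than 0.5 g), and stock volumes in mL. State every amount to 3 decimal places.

galactose 39.000 g; carbenicillin 15.453 mL; Tricine 17.810 g; yeast extract 36.075 g

Working volume: 3.25 L.
galactose: 1.2 g per 100 mL × 3250 mL ÷ 100 = 39.000 g
carbenicillin: dilute stock: 126 µg/mL × 3250 mL ÷ 26500 µg/mL = 15.453 mL
Tricine: 0.548% w/v = 5.48 g/L → 5.48 × 3.25 L = 17.810 g
yeast extract: 11.1 g/L × 3.25 L = 36.075 g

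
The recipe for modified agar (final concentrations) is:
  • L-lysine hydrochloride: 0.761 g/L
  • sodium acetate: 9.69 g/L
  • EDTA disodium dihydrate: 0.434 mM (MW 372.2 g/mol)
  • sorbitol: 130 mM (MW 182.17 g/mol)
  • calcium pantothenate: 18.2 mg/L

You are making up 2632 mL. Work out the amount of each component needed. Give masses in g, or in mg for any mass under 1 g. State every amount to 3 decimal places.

Working volume: 2632 mL = 2.632 L.
L-lysine hydrochloride: 0.761 g/L × 2.632 L = 2.003 g
sodium acetate: 9.69 g/L × 2.632 L = 25.504 g
EDTA disodium dihydrate: 0.434 mmol/L × 372.2 mg/mmol × 2.632 L = 425.160 mg
sorbitol: 130 mmol/L × 182.17 g/mol × 2.632 L ÷ 1000 = 62.331 g
calcium pantothenate: 18.2 mg/L × 2.632 L = 47.902 mg

L-lysine hydrochloride 2.003 g; sodium acetate 25.504 g; EDTA disodium dihydrate 425.160 mg; sorbitol 62.331 g; calcium pantothenate 47.902 mg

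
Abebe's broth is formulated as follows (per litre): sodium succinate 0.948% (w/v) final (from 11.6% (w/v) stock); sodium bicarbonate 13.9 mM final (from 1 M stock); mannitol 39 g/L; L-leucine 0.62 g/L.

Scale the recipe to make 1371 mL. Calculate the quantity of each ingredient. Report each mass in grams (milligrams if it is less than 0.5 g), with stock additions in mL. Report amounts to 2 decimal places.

Target volume = 1371 mL = 1.371 L.
sodium succinate: dilute stock: 0.948% ÷ 11.6% × 1371 mL = 112.04 mL
sodium bicarbonate: V = C2·V2/C1 = 13.9 mM × 1371 mL ÷ 1000 mM = 19.06 mL
mannitol: 39 g/L × 1.371 L = 53.47 g
L-leucine: 0.62 g/L × 1.371 L = 0.85 g

sodium succinate 112.04 mL; sodium bicarbonate 19.06 mL; mannitol 53.47 g; L-leucine 0.85 g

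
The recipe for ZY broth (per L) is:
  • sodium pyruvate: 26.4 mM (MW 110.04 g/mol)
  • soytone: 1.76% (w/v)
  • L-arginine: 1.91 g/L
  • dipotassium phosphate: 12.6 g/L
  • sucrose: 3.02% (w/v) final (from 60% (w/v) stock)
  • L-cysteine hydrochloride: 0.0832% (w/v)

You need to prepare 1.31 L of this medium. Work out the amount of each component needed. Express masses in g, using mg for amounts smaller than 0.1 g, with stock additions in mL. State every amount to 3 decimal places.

sodium pyruvate 3.806 g; soytone 23.056 g; L-arginine 2.502 g; dipotassium phosphate 16.506 g; sucrose 65.937 mL; L-cysteine hydrochloride 1.090 g

Scale factor relative to 1 L: 1.31.
sodium pyruvate: 26.4 mmol/L × 110.04 g/mol × 1.31 L ÷ 1000 = 3.806 g
soytone: 1.76% w/v = 17.6 g/L → 17.6 × 1.31 L = 23.056 g
L-arginine: 1.91 g/L × 1.31 L = 2.502 g
dipotassium phosphate: 12.6 g/L × 1.31 L = 16.506 g
sucrose: dilute stock: 3.02% ÷ 60% × 1310 mL = 65.937 mL
L-cysteine hydrochloride: 0.0832 g per 100 mL × 1310 mL ÷ 100 = 1.090 g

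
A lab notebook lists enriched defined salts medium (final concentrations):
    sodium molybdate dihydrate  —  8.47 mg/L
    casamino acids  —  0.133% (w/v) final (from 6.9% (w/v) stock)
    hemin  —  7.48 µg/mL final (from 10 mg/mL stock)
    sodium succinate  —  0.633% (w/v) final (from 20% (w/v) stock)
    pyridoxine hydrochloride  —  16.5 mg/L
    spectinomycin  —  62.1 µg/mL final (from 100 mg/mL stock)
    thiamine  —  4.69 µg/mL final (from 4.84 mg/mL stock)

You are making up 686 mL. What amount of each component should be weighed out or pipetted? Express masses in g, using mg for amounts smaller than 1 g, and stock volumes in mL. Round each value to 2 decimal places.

Scale factor relative to 1 L: 0.686.
sodium molybdate dihydrate: 8.47 mg/L × 0.686 L = 5.81 mg
casamino acids: C1V1 = C2V2 → 0.133% ÷ 6.9% × 686 mL = 13.22 mL
hemin: V = C2·V2/C1 = 7.48 µg/mL × 686 mL ÷ 10000 µg/mL = 0.51 mL
sodium succinate: dilute stock: 0.633% ÷ 20% × 686 mL = 21.71 mL
pyridoxine hydrochloride: 16.5 mg/L × 0.686 L = 11.32 mg
spectinomycin: C1V1 = C2V2 → 62.1 µg/mL × 686 mL ÷ 100000 µg/mL = 0.43 mL
thiamine: dilute stock: 4.69 µg/mL × 686 mL ÷ 4840 µg/mL = 0.66 mL

sodium molybdate dihydrate 5.81 mg; casamino acids 13.22 mL; hemin 0.51 mL; sodium succinate 21.71 mL; pyridoxine hydrochloride 11.32 mg; spectinomycin 0.43 mL; thiamine 0.66 mL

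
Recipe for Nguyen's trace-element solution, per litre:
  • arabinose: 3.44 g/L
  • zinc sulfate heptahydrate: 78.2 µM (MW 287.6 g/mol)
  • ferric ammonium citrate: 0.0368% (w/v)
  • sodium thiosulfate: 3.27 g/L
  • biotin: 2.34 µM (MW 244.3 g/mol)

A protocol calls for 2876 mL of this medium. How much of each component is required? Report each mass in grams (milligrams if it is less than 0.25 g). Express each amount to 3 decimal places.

arabinose 9.893 g; zinc sulfate heptahydrate 64.682 mg; ferric ammonium citrate 1.058 g; sodium thiosulfate 9.405 g; biotin 1.644 mg

Scale factor relative to 1 L: 2.876.
arabinose: 3.44 g/L × 2.876 L = 9.893 g
zinc sulfate heptahydrate: 78.2 µmol/L × 287.6 g/mol × 2.876 L ÷ 1000 = 64.682 mg
ferric ammonium citrate: 0.0368 g per 100 mL × 2876 mL ÷ 100 = 1.058 g
sodium thiosulfate: 3.27 g/L × 2.876 L = 9.405 g
biotin: 2.34 µmol/L × 244.3 g/mol × 2.876 L ÷ 1000 = 1.644 mg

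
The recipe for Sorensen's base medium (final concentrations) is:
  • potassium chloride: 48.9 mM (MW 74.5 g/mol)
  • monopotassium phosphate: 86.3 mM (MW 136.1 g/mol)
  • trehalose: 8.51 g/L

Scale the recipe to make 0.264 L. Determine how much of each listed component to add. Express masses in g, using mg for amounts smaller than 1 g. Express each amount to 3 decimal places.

potassium chloride 961.765 mg; monopotassium phosphate 3.101 g; trehalose 2.247 g

Scale factor relative to 1 L: 0.264.
potassium chloride: 48.9 mmol/L × 74.5 mg/mmol × 0.264 L = 961.765 mg
monopotassium phosphate: 86.3 mmol/L × 136.1 g/mol × 0.264 L ÷ 1000 = 3.101 g
trehalose: 8.51 g/L × 0.264 L = 2.247 g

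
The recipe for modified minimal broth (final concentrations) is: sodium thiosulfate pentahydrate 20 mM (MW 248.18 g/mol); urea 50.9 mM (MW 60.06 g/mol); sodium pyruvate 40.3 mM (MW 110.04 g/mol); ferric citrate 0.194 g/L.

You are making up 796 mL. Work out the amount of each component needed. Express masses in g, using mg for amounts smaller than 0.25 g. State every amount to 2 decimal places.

Target volume = 796 mL = 0.796 L.
sodium thiosulfate pentahydrate: 20 mmol/L × 248.18 g/mol × 0.796 L ÷ 1000 = 3.95 g
urea: 50.9 mmol/L × 60.06 g/mol × 0.796 L ÷ 1000 = 2.43 g
sodium pyruvate: 40.3 mmol/L × 110.04 g/mol × 0.796 L ÷ 1000 = 3.53 g
ferric citrate: 0.194 g/L × 0.796 L = 0.154424 g = 154.42 mg

sodium thiosulfate pentahydrate 3.95 g; urea 2.43 g; sodium pyruvate 3.53 g; ferric citrate 154.42 mg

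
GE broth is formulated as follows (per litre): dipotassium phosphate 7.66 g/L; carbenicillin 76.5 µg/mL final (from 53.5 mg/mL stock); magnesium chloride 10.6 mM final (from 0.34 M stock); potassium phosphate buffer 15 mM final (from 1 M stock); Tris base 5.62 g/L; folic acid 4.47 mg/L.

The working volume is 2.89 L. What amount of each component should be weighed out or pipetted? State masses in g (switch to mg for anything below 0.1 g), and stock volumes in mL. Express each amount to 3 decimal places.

dipotassium phosphate 22.137 g; carbenicillin 4.132 mL; magnesium chloride 90.100 mL; potassium phosphate buffer 43.350 mL; Tris base 16.242 g; folic acid 12.918 mg

Working volume: 2.89 L.
dipotassium phosphate: 7.66 g/L × 2.89 L = 22.137 g
carbenicillin: V = C2·V2/C1 = 76.5 µg/mL × 2890 mL ÷ 53500 µg/mL = 4.132 mL
magnesium chloride: C1V1 = C2V2 → 10.6 mM × 2890 mL ÷ 340 mM = 90.100 mL
potassium phosphate buffer: V = C2·V2/C1 = 15 mM × 2890 mL ÷ 1000 mM = 43.350 mL
Tris base: 5.62 g/L × 2.89 L = 16.242 g
folic acid: 4.47 mg/L × 2.89 L = 12.918 mg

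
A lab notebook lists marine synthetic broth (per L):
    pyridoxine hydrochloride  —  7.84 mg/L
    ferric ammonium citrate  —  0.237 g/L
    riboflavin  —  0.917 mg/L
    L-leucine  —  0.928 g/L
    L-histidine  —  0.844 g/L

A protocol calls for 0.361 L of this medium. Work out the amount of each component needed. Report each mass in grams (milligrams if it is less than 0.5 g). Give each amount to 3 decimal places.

pyridoxine hydrochloride 2.830 mg; ferric ammonium citrate 85.557 mg; riboflavin 0.331 mg; L-leucine 335.008 mg; L-histidine 304.684 mg

Scale factor relative to 1 L: 0.361.
pyridoxine hydrochloride: 7.84 mg/L × 0.361 L = 2.830 mg
ferric ammonium citrate: 0.237 g/L × 0.361 L = 0.085557 g = 85.557 mg
riboflavin: 0.917 mg/L × 0.361 L = 0.331 mg
L-leucine: 0.928 g/L × 0.361 L = 0.335008 g = 335.008 mg
L-histidine: 0.844 g/L × 0.361 L = 0.304684 g = 304.684 mg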